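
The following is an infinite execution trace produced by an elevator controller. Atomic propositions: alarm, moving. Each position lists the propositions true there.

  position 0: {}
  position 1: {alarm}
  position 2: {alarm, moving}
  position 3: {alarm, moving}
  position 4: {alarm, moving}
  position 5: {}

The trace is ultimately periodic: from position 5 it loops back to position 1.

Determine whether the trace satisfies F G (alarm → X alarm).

No

G (alarm → X alarm) is false at every position 0..5, so it never becomes true and F G (alarm → X alarm) fails.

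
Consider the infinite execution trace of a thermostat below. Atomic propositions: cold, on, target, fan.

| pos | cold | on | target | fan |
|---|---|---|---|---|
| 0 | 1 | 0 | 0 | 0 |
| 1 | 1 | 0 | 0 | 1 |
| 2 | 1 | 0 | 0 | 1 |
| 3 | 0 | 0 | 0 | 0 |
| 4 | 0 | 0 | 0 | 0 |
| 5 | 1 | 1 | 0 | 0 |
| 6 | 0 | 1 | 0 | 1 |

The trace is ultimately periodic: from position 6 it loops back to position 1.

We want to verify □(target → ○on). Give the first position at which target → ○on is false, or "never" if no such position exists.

target → ○on holds at every position 0..6, and those are all the positions the trace ever visits, so the invariant □(target → ○on) is never violated.

never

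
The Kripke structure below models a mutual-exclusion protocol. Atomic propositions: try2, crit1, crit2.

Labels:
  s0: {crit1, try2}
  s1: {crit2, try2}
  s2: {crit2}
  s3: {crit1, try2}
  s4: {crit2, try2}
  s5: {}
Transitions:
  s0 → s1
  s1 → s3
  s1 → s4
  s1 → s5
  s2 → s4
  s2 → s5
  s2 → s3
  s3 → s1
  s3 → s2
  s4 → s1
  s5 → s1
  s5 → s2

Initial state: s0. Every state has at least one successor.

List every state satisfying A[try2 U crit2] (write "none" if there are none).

States satisfying try2: {s0, s1, s3, s4}.
States satisfying crit2: {s1, s2, s4}.
States satisfying A[try2 U crit2]: {s0, s1, s2, s3, s4}.

{s0, s1, s2, s3, s4}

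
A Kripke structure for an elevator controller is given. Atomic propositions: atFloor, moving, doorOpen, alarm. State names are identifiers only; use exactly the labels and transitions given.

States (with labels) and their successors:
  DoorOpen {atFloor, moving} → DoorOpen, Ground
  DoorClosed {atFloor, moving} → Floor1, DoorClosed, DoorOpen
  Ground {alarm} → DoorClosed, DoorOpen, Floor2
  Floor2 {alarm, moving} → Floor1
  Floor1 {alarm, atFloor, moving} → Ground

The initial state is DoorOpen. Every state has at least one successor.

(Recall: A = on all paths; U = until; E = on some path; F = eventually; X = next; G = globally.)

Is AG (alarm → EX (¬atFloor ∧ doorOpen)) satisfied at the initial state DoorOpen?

No

States satisfying alarm → EX (¬atFloor ∧ doorOpen): {DoorOpen, DoorClosed}.
States satisfying AG (alarm → EX (¬atFloor ∧ doorOpen)): ∅.
Floor1 is reachable from DoorOpen and violates alarm → EX (¬atFloor ∧ doorOpen), so AG fails at DoorOpen.
DoorOpen ∉ Sat(AG (alarm → EX (¬atFloor ∧ doorOpen))).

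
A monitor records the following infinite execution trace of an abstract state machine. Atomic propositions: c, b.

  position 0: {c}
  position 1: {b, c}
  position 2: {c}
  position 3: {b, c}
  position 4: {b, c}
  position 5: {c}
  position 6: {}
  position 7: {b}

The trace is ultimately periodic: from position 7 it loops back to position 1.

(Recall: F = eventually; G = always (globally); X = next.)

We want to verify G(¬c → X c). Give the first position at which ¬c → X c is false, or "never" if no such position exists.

6

Check ¬c → X c at each position in order: 0 ✓, 1 ✓, 2 ✓, 3 ✓, 4 ✓, 5 ✓.
At position 6 the labels are {} and the next position 7 has {b}, so ¬c → X c is false there. This is the first violation.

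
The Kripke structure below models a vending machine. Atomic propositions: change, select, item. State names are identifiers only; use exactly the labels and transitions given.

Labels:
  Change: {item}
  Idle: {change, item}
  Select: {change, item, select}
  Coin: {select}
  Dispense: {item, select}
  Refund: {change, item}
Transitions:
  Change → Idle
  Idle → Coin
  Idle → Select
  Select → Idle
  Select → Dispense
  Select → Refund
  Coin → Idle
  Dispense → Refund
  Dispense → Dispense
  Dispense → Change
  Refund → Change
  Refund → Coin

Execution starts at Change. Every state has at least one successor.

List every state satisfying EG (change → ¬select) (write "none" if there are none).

{Change, Idle, Coin, Dispense, Refund}

States satisfying change → ¬select: {Change, Idle, Coin, Dispense, Refund}.
States satisfying EG (change → ¬select): {Change, Idle, Coin, Dispense, Refund}.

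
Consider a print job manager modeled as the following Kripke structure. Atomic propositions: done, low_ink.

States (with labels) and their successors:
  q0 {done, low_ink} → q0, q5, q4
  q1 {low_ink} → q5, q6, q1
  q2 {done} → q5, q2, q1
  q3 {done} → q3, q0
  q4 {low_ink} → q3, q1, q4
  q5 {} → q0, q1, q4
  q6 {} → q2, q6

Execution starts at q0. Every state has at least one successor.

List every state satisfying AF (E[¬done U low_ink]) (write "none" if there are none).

States satisfying E[¬done U low_ink]: {q0, q1, q4, q5}.
States satisfying AF (E[¬done U low_ink]): {q0, q1, q4, q5}.

{q0, q1, q4, q5}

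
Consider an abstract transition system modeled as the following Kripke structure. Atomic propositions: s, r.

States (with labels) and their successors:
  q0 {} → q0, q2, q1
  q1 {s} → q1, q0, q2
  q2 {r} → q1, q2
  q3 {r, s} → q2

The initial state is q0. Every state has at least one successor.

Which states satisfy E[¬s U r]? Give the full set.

States satisfying ¬s: {q0, q2}.
States satisfying r: {q2, q3}.
States satisfying E[¬s U r]: {q0, q2, q3}.

{q0, q2, q3}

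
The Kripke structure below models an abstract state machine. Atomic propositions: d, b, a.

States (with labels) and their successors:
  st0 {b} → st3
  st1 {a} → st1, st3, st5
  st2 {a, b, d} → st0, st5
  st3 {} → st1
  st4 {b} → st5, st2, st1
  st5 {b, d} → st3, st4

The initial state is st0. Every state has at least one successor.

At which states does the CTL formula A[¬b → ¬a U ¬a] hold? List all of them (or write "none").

{st0, st2, st3, st4, st5}

States satisfying ¬b → ¬a: {st0, st2, st3, st4, st5}.
States satisfying ¬a: {st0, st3, st4, st5}.
States satisfying A[¬b → ¬a U ¬a]: {st0, st2, st3, st4, st5}.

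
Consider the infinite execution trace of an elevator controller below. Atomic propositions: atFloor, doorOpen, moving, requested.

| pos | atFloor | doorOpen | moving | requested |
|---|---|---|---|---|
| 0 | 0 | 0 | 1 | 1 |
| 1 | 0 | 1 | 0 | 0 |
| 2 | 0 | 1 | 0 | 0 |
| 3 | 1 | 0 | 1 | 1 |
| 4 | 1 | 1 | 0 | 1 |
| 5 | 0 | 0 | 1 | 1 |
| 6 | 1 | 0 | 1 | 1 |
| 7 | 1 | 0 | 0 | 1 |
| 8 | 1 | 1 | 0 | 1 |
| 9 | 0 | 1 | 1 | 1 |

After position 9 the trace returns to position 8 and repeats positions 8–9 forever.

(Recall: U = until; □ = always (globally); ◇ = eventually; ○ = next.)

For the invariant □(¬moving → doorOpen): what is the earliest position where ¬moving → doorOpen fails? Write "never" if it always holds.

Check ¬moving → doorOpen at each position in order: 0 ✓, 1 ✓, 2 ✓, 3 ✓, 4 ✓, 5 ✓, 6 ✓.
At position 7 the labels are {atFloor, requested}, so ¬moving → doorOpen is false there. This is the first violation.

7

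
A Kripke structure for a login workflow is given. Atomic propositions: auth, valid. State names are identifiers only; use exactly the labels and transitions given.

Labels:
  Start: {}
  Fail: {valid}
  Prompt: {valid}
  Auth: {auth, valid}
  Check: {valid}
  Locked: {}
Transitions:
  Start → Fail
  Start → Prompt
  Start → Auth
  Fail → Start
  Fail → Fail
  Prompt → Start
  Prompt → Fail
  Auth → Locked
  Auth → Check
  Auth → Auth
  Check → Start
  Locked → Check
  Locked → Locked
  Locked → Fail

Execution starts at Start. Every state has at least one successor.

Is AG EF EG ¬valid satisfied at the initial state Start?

States satisfying EF EG ¬valid: {Start, Fail, Prompt, Auth, Check, Locked}.
States satisfying AG EF EG ¬valid: {Start, Fail, Prompt, Auth, Check, Locked}.
Every state reachable from Start satisfies EF EG ¬valid.
Start ∈ Sat(AG EF EG ¬valid).

Satisfied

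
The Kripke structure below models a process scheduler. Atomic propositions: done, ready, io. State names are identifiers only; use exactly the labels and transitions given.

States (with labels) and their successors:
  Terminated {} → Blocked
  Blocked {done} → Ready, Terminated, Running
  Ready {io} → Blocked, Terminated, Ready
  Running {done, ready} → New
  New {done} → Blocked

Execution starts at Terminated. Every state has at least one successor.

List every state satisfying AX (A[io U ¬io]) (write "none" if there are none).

States satisfying A[io U ¬io]: {Terminated, Blocked, Running, New}.
States satisfying AX (A[io U ¬io]): {Terminated, Running, New}.

{Terminated, Running, New}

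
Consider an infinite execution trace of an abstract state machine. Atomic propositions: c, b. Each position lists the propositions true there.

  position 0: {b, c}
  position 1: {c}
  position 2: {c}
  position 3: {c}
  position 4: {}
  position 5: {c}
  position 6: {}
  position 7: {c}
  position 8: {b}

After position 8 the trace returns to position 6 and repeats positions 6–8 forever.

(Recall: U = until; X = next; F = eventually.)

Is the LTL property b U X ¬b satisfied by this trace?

Holds

Walking from position 0: X ¬b first holds at position 0, and b holds at every earlier position along the way, so b U X ¬b holds.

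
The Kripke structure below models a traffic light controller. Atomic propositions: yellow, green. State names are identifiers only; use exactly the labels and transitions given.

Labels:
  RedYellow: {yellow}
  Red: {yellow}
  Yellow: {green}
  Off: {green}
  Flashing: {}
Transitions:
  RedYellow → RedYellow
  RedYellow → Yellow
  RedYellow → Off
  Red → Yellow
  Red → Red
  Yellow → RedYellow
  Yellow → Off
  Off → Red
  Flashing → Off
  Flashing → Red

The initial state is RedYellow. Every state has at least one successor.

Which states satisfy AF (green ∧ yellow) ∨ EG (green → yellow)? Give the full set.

States satisfying green ∧ yellow: ∅.
States satisfying AF (green ∧ yellow): ∅.
States satisfying green → yellow: {RedYellow, Red, Flashing}.
States satisfying EG (green → yellow): {RedYellow, Red, Flashing}.
States satisfying AF (green ∧ yellow) ∨ EG (green → yellow): {RedYellow, Red, Flashing}.

{RedYellow, Red, Flashing}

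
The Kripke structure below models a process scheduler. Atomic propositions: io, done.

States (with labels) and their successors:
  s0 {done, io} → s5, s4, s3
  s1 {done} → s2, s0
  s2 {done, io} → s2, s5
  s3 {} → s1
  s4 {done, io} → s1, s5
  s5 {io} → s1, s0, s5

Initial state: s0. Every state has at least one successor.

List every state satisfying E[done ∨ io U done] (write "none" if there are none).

{s0, s1, s2, s4, s5}

States satisfying done ∨ io: {s0, s1, s2, s4, s5}.
States satisfying done: {s0, s1, s2, s4}.
States satisfying E[done ∨ io U done]: {s0, s1, s2, s4, s5}.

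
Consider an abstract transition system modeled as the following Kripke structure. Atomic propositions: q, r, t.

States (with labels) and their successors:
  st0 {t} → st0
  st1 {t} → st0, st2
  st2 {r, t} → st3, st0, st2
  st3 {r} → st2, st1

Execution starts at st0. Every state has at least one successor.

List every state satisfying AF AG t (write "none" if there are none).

{st0}

States satisfying AG t: {st0}.
States satisfying AF AG t: {st0}.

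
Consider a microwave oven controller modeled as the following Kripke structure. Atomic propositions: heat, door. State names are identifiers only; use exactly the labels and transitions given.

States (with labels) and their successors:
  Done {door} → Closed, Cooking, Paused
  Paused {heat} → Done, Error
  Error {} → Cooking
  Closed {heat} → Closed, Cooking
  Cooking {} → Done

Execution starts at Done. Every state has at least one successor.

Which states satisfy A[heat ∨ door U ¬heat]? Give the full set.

States satisfying heat ∨ door: {Done, Paused, Closed}.
States satisfying ¬heat: {Done, Error, Cooking}.
States satisfying A[heat ∨ door U ¬heat]: {Done, Paused, Error, Cooking}.

{Done, Paused, Error, Cooking}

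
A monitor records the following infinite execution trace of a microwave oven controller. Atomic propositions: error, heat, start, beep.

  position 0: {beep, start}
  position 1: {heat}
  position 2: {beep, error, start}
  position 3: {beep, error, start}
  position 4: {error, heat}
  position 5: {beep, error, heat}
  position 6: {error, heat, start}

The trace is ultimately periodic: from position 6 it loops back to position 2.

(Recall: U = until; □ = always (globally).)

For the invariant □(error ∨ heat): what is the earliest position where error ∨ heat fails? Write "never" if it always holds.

0

At position 0 the labels are {beep, start}, so error ∨ heat is false there. This is the first violation.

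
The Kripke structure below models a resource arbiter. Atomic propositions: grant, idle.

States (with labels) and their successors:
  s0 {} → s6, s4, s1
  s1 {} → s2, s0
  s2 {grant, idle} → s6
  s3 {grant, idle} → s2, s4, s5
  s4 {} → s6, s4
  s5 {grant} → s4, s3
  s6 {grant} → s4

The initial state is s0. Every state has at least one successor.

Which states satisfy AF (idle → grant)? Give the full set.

{s0, s1, s2, s3, s4, s5, s6}

States satisfying idle → grant: {s0, s1, s2, s3, s4, s5, s6}.
States satisfying AF (idle → grant): {s0, s1, s2, s3, s4, s5, s6}.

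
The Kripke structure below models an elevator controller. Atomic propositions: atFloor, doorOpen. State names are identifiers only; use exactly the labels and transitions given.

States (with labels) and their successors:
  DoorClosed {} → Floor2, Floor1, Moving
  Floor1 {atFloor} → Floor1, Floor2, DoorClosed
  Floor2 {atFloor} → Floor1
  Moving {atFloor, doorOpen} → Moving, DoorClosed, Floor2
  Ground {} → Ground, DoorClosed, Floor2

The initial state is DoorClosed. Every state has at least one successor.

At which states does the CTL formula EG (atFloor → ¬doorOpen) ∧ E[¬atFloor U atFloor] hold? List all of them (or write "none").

States satisfying atFloor → ¬doorOpen: {DoorClosed, Floor1, Floor2, Ground}.
States satisfying EG (atFloor → ¬doorOpen): {DoorClosed, Floor1, Floor2, Ground}.
States satisfying ¬atFloor: {DoorClosed, Ground}.
States satisfying atFloor: {Floor1, Floor2, Moving}.
States satisfying E[¬atFloor U atFloor]: {DoorClosed, Floor1, Floor2, Moving, Ground}.
States satisfying EG (atFloor → ¬doorOpen) ∧ E[¬atFloor U atFloor]: {DoorClosed, Floor1, Floor2, Ground}.

{DoorClosed, Floor1, Floor2, Ground}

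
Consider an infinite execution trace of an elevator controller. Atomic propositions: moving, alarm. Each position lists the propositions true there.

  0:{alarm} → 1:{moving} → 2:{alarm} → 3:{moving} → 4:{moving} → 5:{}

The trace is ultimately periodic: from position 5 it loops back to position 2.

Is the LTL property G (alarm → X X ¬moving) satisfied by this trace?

Violated

alarm → X X ¬moving must hold at every position from 0 onward. It fails at position 2, so G (alarm → X X ¬moving) is false.
Positions where alarm holds: 0, 2.
Check X X ¬moving at each: 0→ok, 2→fails.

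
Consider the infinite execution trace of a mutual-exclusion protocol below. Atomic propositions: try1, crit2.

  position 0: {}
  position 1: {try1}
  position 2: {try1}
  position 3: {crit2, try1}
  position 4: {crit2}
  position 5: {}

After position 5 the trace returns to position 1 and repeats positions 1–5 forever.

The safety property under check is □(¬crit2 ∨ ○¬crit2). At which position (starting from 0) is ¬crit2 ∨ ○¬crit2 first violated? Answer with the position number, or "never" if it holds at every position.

3

Check ¬crit2 ∨ ○¬crit2 at each position in order: 0 ✓, 1 ✓, 2 ✓.
At position 3 the labels are {crit2, try1} and the next position 4 has {crit2}, so ¬crit2 ∨ ○¬crit2 is false there. This is the first violation.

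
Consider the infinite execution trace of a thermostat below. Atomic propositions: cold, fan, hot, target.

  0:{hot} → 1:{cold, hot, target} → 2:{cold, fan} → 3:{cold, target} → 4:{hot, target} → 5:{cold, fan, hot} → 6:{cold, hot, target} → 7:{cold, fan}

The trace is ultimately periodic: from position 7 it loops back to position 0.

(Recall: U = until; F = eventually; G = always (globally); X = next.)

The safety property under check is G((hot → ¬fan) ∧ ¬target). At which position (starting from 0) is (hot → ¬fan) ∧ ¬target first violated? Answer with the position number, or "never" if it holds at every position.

Check (hot → ¬fan) ∧ ¬target at each position in order: 0 ✓.
At position 1 the labels are {cold, hot, target}, so (hot → ¬fan) ∧ ¬target is false there. This is the first violation.

1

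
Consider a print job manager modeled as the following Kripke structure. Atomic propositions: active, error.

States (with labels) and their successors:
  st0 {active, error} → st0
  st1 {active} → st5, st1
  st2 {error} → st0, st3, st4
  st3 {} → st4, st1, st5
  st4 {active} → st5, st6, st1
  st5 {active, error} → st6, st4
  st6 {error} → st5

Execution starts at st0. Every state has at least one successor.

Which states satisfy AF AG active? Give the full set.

States satisfying AG active: {st0}.
States satisfying AF AG active: {st0}.

{st0}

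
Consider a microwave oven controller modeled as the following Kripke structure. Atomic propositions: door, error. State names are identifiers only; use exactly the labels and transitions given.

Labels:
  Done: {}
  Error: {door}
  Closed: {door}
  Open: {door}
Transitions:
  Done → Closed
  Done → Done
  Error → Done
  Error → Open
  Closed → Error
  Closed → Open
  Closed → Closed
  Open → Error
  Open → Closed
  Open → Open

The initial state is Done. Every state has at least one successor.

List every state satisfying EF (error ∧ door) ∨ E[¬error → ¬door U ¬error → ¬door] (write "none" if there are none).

{Done}

States satisfying error ∧ door: ∅.
States satisfying EF (error ∧ door): ∅.
States satisfying ¬error → ¬door: {Done}.
States satisfying E[¬error → ¬door U ¬error → ¬door]: {Done}.
States satisfying EF (error ∧ door) ∨ E[¬error → ¬door U ¬error → ¬door]: {Done}.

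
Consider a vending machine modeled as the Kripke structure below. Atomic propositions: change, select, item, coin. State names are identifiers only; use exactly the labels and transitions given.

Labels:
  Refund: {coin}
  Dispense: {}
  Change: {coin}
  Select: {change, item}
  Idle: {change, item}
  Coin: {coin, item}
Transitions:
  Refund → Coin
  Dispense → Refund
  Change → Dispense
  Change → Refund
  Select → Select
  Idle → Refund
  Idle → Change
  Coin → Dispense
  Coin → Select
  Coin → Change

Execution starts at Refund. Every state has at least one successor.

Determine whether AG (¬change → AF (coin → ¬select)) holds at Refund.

States satisfying ¬change → AF (coin → ¬select): {Refund, Dispense, Change, Select, Idle, Coin}.
States satisfying AG (¬change → AF (coin → ¬select)): {Refund, Dispense, Change, Select, Idle, Coin}.
Every state reachable from Refund satisfies ¬change → AF (coin → ¬select).
Refund ∈ Sat(AG (¬change → AF (coin → ¬select))).

Holds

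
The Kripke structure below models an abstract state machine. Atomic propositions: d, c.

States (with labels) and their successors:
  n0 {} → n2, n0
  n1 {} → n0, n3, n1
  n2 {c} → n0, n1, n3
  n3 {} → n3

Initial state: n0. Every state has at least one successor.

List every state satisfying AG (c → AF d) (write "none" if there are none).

States satisfying c → AF d: {n0, n1, n3}.
States satisfying AG (c → AF d): {n3}.

{n3}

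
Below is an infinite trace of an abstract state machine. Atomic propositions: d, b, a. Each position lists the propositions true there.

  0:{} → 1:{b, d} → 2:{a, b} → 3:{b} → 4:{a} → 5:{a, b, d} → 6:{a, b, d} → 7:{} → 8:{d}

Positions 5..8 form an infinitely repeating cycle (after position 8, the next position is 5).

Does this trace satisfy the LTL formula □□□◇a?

Satisfied

□□◇a holds at every position 0..8, and those are all positions ever visited, so □□□◇a holds.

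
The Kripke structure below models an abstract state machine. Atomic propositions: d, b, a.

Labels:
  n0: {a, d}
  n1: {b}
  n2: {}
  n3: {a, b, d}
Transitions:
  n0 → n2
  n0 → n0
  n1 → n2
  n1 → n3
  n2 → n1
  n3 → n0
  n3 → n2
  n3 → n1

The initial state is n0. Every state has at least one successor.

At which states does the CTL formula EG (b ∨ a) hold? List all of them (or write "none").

{n0, n1, n3}

States satisfying b ∨ a: {n0, n1, n3}.
States satisfying EG (b ∨ a): {n0, n1, n3}.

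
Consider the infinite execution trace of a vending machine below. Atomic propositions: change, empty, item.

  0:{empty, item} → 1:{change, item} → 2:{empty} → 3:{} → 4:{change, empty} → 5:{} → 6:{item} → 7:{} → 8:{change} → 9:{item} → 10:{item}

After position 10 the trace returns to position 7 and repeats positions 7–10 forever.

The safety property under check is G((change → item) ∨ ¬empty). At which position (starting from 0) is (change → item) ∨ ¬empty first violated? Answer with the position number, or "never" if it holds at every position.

4

Check (change → item) ∨ ¬empty at each position in order: 0 ✓, 1 ✓, 2 ✓, 3 ✓.
At position 4 the labels are {change, empty}, so (change → item) ∨ ¬empty is false there. This is the first violation.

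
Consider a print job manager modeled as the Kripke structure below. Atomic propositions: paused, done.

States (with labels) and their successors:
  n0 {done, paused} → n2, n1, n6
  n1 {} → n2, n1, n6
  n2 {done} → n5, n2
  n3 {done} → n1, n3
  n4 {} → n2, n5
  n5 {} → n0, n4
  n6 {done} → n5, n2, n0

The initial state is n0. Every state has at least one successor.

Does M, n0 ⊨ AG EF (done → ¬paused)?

States satisfying EF (done → ¬paused): {n0, n1, n2, n3, n4, n5, n6}.
States satisfying AG EF (done → ¬paused): {n0, n1, n2, n3, n4, n5, n6}.
Every state reachable from n0 satisfies EF (done → ¬paused).
n0 ∈ Sat(AG EF (done → ¬paused)).

Satisfied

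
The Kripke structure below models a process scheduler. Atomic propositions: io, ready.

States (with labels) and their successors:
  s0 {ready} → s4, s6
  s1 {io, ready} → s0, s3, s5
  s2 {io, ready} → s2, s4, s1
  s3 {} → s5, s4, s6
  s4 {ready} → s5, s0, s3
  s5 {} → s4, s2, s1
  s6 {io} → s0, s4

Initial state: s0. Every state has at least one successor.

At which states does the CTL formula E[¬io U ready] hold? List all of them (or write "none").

{s0, s1, s2, s3, s4, s5}

States satisfying ¬io: {s0, s3, s4, s5}.
States satisfying ready: {s0, s1, s2, s4}.
States satisfying E[¬io U ready]: {s0, s1, s2, s3, s4, s5}.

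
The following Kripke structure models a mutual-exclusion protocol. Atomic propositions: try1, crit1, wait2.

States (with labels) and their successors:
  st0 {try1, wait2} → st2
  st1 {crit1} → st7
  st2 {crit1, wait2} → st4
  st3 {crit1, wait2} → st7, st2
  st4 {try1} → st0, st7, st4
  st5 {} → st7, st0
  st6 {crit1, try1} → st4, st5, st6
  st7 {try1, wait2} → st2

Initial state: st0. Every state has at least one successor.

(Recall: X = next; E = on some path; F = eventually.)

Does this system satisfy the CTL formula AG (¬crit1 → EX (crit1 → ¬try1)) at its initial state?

Holds

States satisfying ¬crit1 → EX (crit1 → ¬try1): {st0, st1, st2, st3, st4, st5, st6, st7}.
States satisfying AG (¬crit1 → EX (crit1 → ¬try1)): {st0, st1, st2, st3, st4, st5, st6, st7}.
Every state reachable from st0 satisfies ¬crit1 → EX (crit1 → ¬try1).
st0 ∈ Sat(AG (¬crit1 → EX (crit1 → ¬try1))).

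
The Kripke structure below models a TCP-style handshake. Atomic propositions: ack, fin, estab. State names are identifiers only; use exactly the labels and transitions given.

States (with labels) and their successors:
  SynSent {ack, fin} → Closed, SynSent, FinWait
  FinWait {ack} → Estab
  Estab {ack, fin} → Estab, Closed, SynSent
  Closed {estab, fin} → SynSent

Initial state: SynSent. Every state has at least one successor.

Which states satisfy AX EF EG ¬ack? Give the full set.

none

States satisfying EF EG ¬ack: ∅.
States satisfying AX EF EG ¬ack: ∅.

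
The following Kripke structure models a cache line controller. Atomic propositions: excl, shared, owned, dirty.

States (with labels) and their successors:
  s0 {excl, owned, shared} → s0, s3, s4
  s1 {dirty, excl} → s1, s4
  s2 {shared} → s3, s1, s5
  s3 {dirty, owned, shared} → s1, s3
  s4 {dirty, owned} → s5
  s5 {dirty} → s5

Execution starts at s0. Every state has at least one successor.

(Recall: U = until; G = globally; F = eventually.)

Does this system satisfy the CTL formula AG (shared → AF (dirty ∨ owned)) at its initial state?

States satisfying shared → AF (dirty ∨ owned): {s0, s1, s2, s3, s4, s5}.
States satisfying AG (shared → AF (dirty ∨ owned)): {s0, s1, s2, s3, s4, s5}.
Every state reachable from s0 satisfies shared → AF (dirty ∨ owned).
s0 ∈ Sat(AG (shared → AF (dirty ∨ owned))).

Satisfied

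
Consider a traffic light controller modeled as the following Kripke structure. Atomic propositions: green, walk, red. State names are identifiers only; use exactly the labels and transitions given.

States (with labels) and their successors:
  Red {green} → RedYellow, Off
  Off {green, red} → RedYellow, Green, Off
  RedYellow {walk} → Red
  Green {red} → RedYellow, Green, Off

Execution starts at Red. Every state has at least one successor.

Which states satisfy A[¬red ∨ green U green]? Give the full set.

{Red, Off, RedYellow}

States satisfying ¬red ∨ green: {Red, Off, RedYellow}.
States satisfying green: {Red, Off}.
States satisfying A[¬red ∨ green U green]: {Red, Off, RedYellow}.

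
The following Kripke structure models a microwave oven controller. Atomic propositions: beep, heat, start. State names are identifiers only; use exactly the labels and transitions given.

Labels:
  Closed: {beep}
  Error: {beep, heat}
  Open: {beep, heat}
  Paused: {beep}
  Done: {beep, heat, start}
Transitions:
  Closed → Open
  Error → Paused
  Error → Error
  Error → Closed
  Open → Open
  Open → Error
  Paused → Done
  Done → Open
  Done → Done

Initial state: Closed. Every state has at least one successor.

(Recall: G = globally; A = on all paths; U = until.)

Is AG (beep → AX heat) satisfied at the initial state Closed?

States satisfying beep → AX heat: {Closed, Open, Paused, Done}.
States satisfying AG (beep → AX heat): ∅.
Error is reachable from Closed and violates beep → AX heat, so AG fails at Closed.
Closed ∉ Sat(AG (beep → AX heat)).

Violated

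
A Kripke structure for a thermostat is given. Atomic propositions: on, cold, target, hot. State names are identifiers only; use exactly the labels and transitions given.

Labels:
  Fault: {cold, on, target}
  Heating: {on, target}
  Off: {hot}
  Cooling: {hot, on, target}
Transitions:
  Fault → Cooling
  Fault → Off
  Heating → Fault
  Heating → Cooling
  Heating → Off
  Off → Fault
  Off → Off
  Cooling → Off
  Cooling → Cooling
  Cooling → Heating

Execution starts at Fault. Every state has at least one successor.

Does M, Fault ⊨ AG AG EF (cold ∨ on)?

States satisfying AG EF (cold ∨ on): {Fault, Heating, Off, Cooling}.
States satisfying AG AG EF (cold ∨ on): {Fault, Heating, Off, Cooling}.
Every state reachable from Fault satisfies AG EF (cold ∨ on).
Fault ∈ Sat(AG AG EF (cold ∨ on)).

Yes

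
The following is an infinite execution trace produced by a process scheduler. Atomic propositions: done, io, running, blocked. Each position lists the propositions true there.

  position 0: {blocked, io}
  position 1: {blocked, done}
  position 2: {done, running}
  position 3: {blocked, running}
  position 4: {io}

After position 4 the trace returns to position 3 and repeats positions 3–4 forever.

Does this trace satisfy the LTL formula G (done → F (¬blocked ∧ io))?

done → F (¬blocked ∧ io) holds at every position 0..4, and those are all positions ever visited, so G (done → F (¬blocked ∧ io)) holds.
Positions where done holds: 1, 2.
Check F (¬blocked ∧ io) at each: 1→ok, 2→ok.

Yes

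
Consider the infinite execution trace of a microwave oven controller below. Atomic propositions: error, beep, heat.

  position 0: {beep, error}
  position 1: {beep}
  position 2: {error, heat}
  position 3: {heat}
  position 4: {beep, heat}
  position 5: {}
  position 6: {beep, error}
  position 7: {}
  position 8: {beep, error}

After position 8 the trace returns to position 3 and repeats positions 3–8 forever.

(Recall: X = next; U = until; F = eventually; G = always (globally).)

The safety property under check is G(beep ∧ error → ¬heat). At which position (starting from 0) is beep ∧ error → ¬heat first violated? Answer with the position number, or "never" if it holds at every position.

beep ∧ error → ¬heat holds at every position 0..8, and those are all the positions the trace ever visits, so the invariant G(beep ∧ error → ¬heat) is never violated.

never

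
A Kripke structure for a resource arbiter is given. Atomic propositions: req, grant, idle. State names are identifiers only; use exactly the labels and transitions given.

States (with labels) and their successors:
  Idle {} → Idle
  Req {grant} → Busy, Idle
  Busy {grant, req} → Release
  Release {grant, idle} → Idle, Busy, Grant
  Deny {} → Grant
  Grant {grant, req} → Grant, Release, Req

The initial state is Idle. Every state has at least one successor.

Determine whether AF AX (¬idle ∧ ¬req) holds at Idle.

States satisfying AX (¬idle ∧ ¬req): {Idle}.
States satisfying AF AX (¬idle ∧ ¬req): {Idle}.
Idle ∈ Sat(AF AX (¬idle ∧ ¬req)).

Satisfied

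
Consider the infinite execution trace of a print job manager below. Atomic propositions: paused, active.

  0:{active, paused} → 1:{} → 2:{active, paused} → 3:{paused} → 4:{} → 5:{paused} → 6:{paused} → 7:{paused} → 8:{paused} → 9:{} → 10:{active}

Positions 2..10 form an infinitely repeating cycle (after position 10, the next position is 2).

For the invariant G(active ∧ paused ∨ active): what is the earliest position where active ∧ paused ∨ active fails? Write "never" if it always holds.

1

Check active ∧ paused ∨ active at each position in order: 0 ✓.
At position 1 the labels are {}, so active ∧ paused ∨ active is false there. This is the first violation.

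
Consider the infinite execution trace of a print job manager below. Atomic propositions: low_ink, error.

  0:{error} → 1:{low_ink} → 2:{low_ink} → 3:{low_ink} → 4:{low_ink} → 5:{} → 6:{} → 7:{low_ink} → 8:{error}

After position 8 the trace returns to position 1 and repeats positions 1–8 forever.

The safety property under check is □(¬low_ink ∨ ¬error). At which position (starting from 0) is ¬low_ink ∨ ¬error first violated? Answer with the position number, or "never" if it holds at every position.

¬low_ink ∨ ¬error holds at every position 0..8, and those are all the positions the trace ever visits, so the invariant □(¬low_ink ∨ ¬error) is never violated.

never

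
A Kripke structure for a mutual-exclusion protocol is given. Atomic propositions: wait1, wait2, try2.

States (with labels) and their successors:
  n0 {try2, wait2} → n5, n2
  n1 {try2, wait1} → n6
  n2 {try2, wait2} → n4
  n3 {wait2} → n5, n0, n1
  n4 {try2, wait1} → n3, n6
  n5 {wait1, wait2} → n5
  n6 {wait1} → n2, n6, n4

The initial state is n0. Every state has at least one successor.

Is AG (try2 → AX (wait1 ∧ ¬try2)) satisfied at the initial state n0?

No

States satisfying try2 → AX (wait1 ∧ ¬try2): {n1, n3, n5, n6}.
States satisfying AG (try2 → AX (wait1 ∧ ¬try2)): {n5}.
n0 is reachable from n0 and violates try2 → AX (wait1 ∧ ¬try2), so AG fails at n0.
n0 ∉ Sat(AG (try2 → AX (wait1 ∧ ¬try2))).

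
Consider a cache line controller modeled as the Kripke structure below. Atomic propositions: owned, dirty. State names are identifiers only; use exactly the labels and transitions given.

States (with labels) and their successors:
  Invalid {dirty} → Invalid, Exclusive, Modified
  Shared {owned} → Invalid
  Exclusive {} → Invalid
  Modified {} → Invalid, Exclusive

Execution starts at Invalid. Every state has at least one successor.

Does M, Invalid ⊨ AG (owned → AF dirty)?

Holds

States satisfying owned → AF dirty: {Invalid, Shared, Exclusive, Modified}.
States satisfying AG (owned → AF dirty): {Invalid, Shared, Exclusive, Modified}.
Every state reachable from Invalid satisfies owned → AF dirty.
Invalid ∈ Sat(AG (owned → AF dirty)).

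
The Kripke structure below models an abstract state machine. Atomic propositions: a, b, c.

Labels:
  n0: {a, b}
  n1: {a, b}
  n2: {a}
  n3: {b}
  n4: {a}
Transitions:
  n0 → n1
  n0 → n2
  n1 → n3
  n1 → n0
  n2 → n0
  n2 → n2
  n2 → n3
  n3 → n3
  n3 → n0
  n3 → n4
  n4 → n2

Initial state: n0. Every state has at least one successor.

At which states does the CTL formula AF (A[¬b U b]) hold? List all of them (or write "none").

States satisfying A[¬b U b]: {n0, n1, n3}.
States satisfying AF (A[¬b U b]): {n0, n1, n3}.

{n0, n1, n3}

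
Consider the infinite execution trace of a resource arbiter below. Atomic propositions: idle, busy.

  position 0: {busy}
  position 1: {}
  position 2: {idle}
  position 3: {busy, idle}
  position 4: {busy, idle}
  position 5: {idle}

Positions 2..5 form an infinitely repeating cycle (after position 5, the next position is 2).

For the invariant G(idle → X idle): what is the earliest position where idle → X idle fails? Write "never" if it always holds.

never

idle → X idle holds at every position 0..5, and those are all the positions the trace ever visits, so the invariant G(idle → X idle) is never violated.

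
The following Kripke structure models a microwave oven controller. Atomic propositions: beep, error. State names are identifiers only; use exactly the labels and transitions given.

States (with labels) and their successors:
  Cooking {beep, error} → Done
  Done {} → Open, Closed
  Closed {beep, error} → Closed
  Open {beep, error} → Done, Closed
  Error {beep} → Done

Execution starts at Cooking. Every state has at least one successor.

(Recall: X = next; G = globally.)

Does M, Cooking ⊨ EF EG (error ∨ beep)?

States satisfying EG (error ∨ beep): {Closed, Open}.
States satisfying EF EG (error ∨ beep): {Cooking, Done, Closed, Open, Error}.
Some path from Cooking reaches a state where EG (error ∨ beep) holds.
Cooking ∈ Sat(EF EG (error ∨ beep)).

Satisfied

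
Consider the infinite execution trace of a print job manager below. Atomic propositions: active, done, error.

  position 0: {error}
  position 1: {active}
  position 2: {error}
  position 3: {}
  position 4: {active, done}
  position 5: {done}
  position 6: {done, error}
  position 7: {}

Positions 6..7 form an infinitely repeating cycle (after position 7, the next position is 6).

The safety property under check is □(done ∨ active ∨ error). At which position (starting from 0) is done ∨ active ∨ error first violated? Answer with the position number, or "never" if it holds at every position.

3

Check done ∨ active ∨ error at each position in order: 0 ✓, 1 ✓, 2 ✓.
At position 3 the labels are {}, so done ∨ active ∨ error is false there. This is the first violation.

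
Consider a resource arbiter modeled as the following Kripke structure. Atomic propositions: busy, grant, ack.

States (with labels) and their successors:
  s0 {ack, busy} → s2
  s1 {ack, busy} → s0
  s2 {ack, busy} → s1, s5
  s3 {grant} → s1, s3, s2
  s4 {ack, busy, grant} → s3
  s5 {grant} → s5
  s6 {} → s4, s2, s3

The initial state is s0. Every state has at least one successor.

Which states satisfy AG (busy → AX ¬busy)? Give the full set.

{s5}

States satisfying busy → AX ¬busy: {s3, s4, s5, s6}.
States satisfying AG (busy → AX ¬busy): {s5}.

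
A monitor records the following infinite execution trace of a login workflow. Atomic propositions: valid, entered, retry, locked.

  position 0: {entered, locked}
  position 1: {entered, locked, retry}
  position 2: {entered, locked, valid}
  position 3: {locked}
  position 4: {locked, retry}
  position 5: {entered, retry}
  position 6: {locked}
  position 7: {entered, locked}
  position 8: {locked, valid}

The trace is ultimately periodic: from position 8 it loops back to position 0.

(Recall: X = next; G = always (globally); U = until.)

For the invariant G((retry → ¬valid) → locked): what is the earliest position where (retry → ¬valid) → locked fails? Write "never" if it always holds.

5

Check (retry → ¬valid) → locked at each position in order: 0 ✓, 1 ✓, 2 ✓, 3 ✓, 4 ✓.
At position 5 the labels are {entered, retry}, so (retry → ¬valid) → locked is false there. This is the first violation.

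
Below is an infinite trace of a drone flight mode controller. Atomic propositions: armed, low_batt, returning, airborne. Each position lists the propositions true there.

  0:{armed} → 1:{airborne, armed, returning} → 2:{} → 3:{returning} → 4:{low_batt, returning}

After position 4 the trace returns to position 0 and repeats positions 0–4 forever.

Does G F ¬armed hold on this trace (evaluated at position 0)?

Satisfied

F ¬armed holds at every position 0..4, and those are all positions ever visited, so G F ¬armed holds.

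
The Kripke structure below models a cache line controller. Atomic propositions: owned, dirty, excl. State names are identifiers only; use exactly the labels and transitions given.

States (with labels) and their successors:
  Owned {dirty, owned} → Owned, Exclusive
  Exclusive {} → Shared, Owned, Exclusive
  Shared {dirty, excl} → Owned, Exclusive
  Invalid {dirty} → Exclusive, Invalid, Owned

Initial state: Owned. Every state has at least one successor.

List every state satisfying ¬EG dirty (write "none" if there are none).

States satisfying dirty: {Owned, Shared, Invalid}.
States satisfying EG dirty: {Owned, Shared, Invalid}.
States satisfying ¬EG dirty: {Exclusive}.

{Exclusive}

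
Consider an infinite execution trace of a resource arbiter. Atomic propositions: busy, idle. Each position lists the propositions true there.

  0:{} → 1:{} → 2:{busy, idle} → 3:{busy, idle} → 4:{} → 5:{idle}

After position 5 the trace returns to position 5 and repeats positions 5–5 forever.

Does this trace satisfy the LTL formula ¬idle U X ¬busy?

Holds

Walking from position 0: X ¬busy first holds at position 0, and ¬idle holds at every earlier position along the way, so ¬idle U X ¬busy holds.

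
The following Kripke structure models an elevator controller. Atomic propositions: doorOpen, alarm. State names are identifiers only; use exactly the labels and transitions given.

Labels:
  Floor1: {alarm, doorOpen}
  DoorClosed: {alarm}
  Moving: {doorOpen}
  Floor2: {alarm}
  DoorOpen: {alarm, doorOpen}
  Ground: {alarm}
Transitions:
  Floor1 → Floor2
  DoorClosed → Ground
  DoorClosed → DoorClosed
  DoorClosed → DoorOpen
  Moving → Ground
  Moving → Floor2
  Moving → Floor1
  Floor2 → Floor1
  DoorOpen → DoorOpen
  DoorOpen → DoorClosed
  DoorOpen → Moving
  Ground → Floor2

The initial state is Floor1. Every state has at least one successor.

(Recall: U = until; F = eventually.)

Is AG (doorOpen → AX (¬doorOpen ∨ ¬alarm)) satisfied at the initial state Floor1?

Yes

States satisfying doorOpen → AX (¬doorOpen ∨ ¬alarm): {Floor1, DoorClosed, Floor2, Ground}.
States satisfying AG (doorOpen → AX (¬doorOpen ∨ ¬alarm)): {Floor1, Floor2, Ground}.
Every state reachable from Floor1 satisfies doorOpen → AX (¬doorOpen ∨ ¬alarm).
Floor1 ∈ Sat(AG (doorOpen → AX (¬doorOpen ∨ ¬alarm))).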